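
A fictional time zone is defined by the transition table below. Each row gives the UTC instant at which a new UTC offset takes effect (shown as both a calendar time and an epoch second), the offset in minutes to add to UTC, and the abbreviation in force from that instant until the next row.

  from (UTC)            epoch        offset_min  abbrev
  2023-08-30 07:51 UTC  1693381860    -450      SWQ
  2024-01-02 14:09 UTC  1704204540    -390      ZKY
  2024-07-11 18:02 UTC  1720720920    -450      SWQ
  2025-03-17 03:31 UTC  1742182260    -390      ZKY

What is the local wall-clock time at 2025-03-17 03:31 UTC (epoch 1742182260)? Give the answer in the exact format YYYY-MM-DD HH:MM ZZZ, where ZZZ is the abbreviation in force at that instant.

2025-03-16 21:01 ZKY

Query: 2025-03-17 03:31 UTC
Rule 4/4 (ZKY, -06:30): 2025-03-17 03:31 UTC ≤ query < +∞
3·60 + 31 - 390 = -179 min
-179 = -1·1440 + 1261; 1261 = 21·60 + 1 → 21:01, 2025-03-17 - 1 day = 2025-03-16
→ 2025-03-16 21:01 ZKY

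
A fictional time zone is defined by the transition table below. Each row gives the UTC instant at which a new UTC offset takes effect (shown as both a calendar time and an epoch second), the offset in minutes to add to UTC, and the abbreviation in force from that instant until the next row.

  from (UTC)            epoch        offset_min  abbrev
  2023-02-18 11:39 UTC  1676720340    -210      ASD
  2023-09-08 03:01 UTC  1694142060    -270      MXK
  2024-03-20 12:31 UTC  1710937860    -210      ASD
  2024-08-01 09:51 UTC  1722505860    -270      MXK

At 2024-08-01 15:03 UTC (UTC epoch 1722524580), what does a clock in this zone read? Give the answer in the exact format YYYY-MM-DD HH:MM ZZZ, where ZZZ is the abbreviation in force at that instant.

2024-08-01 10:33 MXK

Query: 2024-08-01 15:03 UTC
Rule 4/4 (MXK, -04:30): 2024-08-01 09:51 UTC ≤ query < +∞
15·60 + 3 - 270 = 633 min
633 = 0·1440 + 633; 633 = 10·60 + 33 → 10:33, same day
→ 2024-08-01 10:33 MXK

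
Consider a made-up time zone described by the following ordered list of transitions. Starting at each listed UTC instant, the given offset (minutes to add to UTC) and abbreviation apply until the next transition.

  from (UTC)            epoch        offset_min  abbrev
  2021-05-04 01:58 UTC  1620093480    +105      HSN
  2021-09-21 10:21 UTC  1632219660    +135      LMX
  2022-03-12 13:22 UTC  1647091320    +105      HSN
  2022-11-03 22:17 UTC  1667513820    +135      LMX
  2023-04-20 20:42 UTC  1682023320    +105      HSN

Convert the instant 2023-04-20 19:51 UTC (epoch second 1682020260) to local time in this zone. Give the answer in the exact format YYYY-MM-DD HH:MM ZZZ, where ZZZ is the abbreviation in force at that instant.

2023-04-20 22:06 LMX

Query: 2023-04-20 19:51 UTC
Rule 4/5 (LMX, +02:15): 2022-11-03 22:17 UTC ≤ query < 2023-04-20 20:42 UTC
19·60 + 51 + 135 = 1326 min
1326 = 0·1440 + 1326; 1326 = 22·60 + 6 → 22:06, same day
→ 2023-04-20 22:06 LMX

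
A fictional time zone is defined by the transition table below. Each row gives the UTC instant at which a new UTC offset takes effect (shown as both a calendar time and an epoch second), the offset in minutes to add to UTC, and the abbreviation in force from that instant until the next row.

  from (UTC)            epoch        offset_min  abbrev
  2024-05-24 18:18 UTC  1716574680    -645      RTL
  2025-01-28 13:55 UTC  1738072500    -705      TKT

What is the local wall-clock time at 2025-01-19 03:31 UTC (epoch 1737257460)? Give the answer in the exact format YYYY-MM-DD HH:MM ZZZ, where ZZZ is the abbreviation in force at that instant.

Query: 2025-01-19 03:31 UTC
Rule 1/2 (RTL, -10:45): 2024-05-24 18:18 UTC ≤ query < 2025-01-28 13:55 UTC
3·60 + 31 - 645 = -434 min
-434 = -1·1440 + 1006; 1006 = 16·60 + 46 → 16:46, 2025-01-19 - 1 day = 2025-01-18
→ 2025-01-18 16:46 RTL

2025-01-18 16:46 RTL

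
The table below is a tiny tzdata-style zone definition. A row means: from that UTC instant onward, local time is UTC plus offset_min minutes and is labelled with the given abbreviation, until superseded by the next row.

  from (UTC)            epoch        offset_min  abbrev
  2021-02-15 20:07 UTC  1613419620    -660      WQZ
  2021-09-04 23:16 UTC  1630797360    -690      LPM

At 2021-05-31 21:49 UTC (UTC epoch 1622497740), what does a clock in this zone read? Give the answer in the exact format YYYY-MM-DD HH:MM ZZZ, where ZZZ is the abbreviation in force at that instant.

Query: 2021-05-31 21:49 UTC
Rule 1/2 (WQZ, -11:00): 2021-02-15 20:07 UTC ≤ query < 2021-09-04 23:16 UTC
21·60 + 49 - 660 = 649 min
649 = 0·1440 + 649; 649 = 10·60 + 49 → 10:49, same day
→ 2021-05-31 10:49 WQZ

2021-05-31 10:49 WQZ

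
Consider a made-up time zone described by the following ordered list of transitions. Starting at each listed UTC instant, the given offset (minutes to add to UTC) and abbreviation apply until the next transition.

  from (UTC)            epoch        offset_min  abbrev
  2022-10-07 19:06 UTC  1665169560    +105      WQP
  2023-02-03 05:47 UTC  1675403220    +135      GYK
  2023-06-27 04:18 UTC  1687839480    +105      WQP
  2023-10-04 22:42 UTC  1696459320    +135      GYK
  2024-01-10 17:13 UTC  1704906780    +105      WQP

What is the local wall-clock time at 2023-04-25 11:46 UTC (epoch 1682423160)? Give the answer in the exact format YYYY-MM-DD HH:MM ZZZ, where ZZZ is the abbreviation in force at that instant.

Query: 2023-04-25 11:46 UTC
Rule 2/5 (GYK, +02:15): 2023-02-03 05:47 UTC ≤ query < 2023-06-27 04:18 UTC
11·60 + 46 + 135 = 841 min
841 = 0·1440 + 841; 841 = 14·60 + 1 → 14:01, same day
→ 2023-04-25 14:01 GYK

2023-04-25 14:01 GYK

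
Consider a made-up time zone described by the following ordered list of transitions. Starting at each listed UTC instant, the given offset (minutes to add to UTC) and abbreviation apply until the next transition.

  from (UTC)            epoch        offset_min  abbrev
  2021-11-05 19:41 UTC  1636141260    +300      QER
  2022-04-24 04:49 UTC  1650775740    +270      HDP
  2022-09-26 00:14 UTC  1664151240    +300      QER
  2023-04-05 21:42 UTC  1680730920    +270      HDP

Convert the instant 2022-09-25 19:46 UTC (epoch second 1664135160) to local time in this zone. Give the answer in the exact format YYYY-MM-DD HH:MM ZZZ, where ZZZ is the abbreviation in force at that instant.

Query: 2022-09-25 19:46 UTC
Rule 2/4 (HDP, +04:30): 2022-04-24 04:49 UTC ≤ query < 2022-09-26 00:14 UTC
19·60 + 46 + 270 = 1456 min
1456 = 1·1440 + 16; 16 = 0·60 + 16 → 00:16, 2022-09-25 + 1 day = 2022-09-26
→ 2022-09-26 00:16 HDP

2022-09-26 00:16 HDP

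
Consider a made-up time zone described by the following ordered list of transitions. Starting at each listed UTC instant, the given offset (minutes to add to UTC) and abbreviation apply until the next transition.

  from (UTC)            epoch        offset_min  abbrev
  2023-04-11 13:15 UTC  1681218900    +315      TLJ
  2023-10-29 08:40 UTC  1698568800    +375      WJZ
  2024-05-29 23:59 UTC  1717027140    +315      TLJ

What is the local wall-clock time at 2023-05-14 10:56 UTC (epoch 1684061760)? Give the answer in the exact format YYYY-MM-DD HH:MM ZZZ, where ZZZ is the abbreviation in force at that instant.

Query: 2023-05-14 10:56 UTC
Rule 1/3 (TLJ, +05:15): 2023-04-11 13:15 UTC ≤ query < 2023-10-29 08:40 UTC
10·60 + 56 + 315 = 971 min
971 = 0·1440 + 971; 971 = 16·60 + 11 → 16:11, same day
→ 2023-05-14 16:11 TLJ

2023-05-14 16:11 TLJ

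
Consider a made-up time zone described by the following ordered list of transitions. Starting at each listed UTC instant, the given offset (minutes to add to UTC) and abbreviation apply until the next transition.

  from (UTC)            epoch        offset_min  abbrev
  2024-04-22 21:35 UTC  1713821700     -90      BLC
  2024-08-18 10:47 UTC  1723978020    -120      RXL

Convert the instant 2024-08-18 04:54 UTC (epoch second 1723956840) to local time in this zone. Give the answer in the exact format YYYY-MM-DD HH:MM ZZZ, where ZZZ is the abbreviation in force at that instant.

Query: 2024-08-18 04:54 UTC
Rule 1/2 (BLC, -01:30): 2024-04-22 21:35 UTC ≤ query < 2024-08-18 10:47 UTC
4·60 + 54 - 90 = 204 min
204 = 0·1440 + 204; 204 = 3·60 + 24 → 03:24, same day
→ 2024-08-18 03:24 BLC

2024-08-18 03:24 BLC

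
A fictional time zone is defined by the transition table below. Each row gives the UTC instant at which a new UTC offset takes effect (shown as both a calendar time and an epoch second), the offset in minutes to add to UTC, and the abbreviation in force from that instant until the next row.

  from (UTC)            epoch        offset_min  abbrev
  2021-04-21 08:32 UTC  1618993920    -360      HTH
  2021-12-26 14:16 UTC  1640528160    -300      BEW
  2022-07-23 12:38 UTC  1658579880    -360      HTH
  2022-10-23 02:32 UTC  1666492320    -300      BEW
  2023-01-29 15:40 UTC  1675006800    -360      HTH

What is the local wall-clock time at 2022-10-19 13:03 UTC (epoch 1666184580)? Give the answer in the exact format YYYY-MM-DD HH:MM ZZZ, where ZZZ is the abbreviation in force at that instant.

Query: 2022-10-19 13:03 UTC
Rule 3/5 (HTH, -06:00): 2022-07-23 12:38 UTC ≤ query < 2022-10-23 02:32 UTC
13·60 + 3 - 360 = 423 min
423 = 0·1440 + 423; 423 = 7·60 + 3 → 07:03, same day
→ 2022-10-19 07:03 HTH

2022-10-19 07:03 HTH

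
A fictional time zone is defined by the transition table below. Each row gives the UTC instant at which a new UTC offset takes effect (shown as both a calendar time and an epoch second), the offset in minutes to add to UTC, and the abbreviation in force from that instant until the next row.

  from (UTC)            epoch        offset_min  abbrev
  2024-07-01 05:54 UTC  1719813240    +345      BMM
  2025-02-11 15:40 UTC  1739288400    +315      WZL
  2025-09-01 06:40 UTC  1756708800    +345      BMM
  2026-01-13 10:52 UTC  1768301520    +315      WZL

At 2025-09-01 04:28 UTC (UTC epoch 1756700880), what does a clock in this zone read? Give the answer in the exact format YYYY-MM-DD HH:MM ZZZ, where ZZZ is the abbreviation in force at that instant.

Query: 2025-09-01 04:28 UTC
Rule 2/4 (WZL, +05:15): 2025-02-11 15:40 UTC ≤ query < 2025-09-01 06:40 UTC
4·60 + 28 + 315 = 583 min
583 = 0·1440 + 583; 583 = 9·60 + 43 → 09:43, same day
→ 2025-09-01 09:43 WZL

2025-09-01 09:43 WZL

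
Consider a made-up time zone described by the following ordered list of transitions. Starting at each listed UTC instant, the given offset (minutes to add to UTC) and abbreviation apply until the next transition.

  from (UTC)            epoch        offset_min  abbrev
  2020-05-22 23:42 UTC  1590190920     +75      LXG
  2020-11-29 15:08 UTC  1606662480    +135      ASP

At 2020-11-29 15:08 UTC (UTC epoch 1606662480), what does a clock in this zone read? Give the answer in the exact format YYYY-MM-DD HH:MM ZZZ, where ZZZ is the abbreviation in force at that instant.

2020-11-29 17:23 ASP

Query: 2020-11-29 15:08 UTC
Rule 2/2 (ASP, +02:15): 2020-11-29 15:08 UTC ≤ query < +∞
15·60 + 8 + 135 = 1043 min
1043 = 0·1440 + 1043; 1043 = 17·60 + 23 → 17:23, same day
→ 2020-11-29 17:23 ASP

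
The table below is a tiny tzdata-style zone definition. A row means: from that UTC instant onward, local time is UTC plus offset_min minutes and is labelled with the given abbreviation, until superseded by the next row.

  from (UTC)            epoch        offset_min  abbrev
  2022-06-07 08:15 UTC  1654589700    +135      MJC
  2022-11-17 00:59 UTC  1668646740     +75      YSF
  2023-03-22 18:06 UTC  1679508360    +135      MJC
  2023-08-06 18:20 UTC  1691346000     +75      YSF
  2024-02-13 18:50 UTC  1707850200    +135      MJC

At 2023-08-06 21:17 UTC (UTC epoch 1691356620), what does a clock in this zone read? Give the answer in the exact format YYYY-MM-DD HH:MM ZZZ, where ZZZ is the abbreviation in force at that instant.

2023-08-06 22:32 YSF

Query: 2023-08-06 21:17 UTC
Rule 4/5 (YSF, +01:15): 2023-08-06 18:20 UTC ≤ query < 2024-02-13 18:50 UTC
21·60 + 17 + 75 = 1352 min
1352 = 0·1440 + 1352; 1352 = 22·60 + 32 → 22:32, same day
→ 2023-08-06 22:32 YSF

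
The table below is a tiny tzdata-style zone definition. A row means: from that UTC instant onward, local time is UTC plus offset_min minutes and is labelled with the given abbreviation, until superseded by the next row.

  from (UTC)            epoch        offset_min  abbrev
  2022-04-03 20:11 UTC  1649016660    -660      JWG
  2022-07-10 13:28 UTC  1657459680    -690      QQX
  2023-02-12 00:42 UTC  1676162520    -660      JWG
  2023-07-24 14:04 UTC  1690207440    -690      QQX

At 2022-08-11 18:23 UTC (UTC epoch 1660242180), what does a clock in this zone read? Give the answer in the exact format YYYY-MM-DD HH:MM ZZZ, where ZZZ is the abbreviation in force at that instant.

2022-08-11 06:53 QQX

Query: 2022-08-11 18:23 UTC
Rule 2/4 (QQX, -11:30): 2022-07-10 13:28 UTC ≤ query < 2023-02-12 00:42 UTC
18·60 + 23 - 690 = 413 min
413 = 0·1440 + 413; 413 = 6·60 + 53 → 06:53, same day
→ 2022-08-11 06:53 QQX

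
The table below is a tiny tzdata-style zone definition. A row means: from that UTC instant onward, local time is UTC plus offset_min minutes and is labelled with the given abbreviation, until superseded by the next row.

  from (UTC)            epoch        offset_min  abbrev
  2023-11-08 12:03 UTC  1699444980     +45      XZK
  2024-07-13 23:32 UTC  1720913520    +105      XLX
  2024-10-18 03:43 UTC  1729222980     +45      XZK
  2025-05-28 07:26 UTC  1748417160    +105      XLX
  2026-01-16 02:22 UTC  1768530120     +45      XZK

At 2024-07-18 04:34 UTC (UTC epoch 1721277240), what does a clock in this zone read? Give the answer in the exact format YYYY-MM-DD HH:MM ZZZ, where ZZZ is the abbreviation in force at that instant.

2024-07-18 06:19 XLX

Query: 2024-07-18 04:34 UTC
Rule 2/5 (XLX, +01:45): 2024-07-13 23:32 UTC ≤ query < 2024-10-18 03:43 UTC
4·60 + 34 + 105 = 379 min
379 = 0·1440 + 379; 379 = 6·60 + 19 → 06:19, same day
→ 2024-07-18 06:19 XLX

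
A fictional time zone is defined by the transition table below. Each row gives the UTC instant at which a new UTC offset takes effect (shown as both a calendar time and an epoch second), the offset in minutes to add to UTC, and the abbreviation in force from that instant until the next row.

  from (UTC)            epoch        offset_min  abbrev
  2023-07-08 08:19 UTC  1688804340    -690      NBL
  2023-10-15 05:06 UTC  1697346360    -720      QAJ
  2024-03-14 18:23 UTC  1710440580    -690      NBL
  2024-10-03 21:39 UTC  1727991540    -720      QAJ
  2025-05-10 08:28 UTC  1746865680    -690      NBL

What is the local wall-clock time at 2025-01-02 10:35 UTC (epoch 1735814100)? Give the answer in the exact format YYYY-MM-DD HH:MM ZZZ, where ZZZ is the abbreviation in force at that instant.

Query: 2025-01-02 10:35 UTC
Rule 4/5 (QAJ, -12:00): 2024-10-03 21:39 UTC ≤ query < 2025-05-10 08:28 UTC
10·60 + 35 - 720 = -85 min
-85 = -1·1440 + 1355; 1355 = 22·60 + 35 → 22:35, 2025-01-02 - 1 day = 2025-01-01
→ 2025-01-01 22:35 QAJ

2025-01-01 22:35 QAJ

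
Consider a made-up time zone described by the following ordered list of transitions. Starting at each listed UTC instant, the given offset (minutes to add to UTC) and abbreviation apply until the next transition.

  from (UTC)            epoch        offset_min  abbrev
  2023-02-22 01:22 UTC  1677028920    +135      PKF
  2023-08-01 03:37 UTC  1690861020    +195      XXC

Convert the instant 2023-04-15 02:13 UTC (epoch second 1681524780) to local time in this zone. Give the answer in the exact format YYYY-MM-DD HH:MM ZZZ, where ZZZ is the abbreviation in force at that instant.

Query: 2023-04-15 02:13 UTC
Rule 1/2 (PKF, +02:15): 2023-02-22 01:22 UTC ≤ query < 2023-08-01 03:37 UTC
2·60 + 13 + 135 = 268 min
268 = 0·1440 + 268; 268 = 4·60 + 28 → 04:28, same day
→ 2023-04-15 04:28 PKF

2023-04-15 04:28 PKF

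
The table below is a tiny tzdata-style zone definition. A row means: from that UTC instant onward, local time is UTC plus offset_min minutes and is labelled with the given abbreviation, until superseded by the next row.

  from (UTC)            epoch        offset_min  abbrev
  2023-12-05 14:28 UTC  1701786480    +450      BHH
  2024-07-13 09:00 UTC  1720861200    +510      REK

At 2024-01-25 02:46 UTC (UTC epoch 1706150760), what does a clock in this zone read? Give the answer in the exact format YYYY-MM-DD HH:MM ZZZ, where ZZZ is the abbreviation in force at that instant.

2024-01-25 10:16 BHH

Query: 2024-01-25 02:46 UTC
Rule 1/2 (BHH, +07:30): 2023-12-05 14:28 UTC ≤ query < 2024-07-13 09:00 UTC
2·60 + 46 + 450 = 616 min
616 = 0·1440 + 616; 616 = 10·60 + 16 → 10:16, same day
→ 2024-01-25 10:16 BHH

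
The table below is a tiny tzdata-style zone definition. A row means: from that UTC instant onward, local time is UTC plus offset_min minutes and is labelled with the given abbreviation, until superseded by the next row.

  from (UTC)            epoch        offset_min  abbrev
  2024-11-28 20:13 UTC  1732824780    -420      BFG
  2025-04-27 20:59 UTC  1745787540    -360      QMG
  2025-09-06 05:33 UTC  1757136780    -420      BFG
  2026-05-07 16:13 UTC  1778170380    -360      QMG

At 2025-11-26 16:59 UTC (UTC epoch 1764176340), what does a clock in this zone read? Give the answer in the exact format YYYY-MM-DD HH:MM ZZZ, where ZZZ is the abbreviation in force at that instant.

2025-11-26 09:59 BFG

Query: 2025-11-26 16:59 UTC
Rule 3/4 (BFG, -07:00): 2025-09-06 05:33 UTC ≤ query < 2026-05-07 16:13 UTC
16·60 + 59 - 420 = 599 min
599 = 0·1440 + 599; 599 = 9·60 + 59 → 09:59, same day
→ 2025-11-26 09:59 BFG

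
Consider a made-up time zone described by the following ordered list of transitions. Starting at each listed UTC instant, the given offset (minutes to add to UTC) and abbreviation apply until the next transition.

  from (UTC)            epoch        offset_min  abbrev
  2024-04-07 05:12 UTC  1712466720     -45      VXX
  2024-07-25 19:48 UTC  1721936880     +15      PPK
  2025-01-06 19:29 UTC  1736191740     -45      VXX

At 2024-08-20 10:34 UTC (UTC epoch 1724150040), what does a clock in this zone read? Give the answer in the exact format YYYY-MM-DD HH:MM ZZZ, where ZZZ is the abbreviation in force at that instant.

2024-08-20 10:49 PPK

Query: 2024-08-20 10:34 UTC
Rule 2/3 (PPK, +00:15): 2024-07-25 19:48 UTC ≤ query < 2025-01-06 19:29 UTC
10·60 + 34 + 15 = 649 min
649 = 0·1440 + 649; 649 = 10·60 + 49 → 10:49, same day
→ 2024-08-20 10:49 PPK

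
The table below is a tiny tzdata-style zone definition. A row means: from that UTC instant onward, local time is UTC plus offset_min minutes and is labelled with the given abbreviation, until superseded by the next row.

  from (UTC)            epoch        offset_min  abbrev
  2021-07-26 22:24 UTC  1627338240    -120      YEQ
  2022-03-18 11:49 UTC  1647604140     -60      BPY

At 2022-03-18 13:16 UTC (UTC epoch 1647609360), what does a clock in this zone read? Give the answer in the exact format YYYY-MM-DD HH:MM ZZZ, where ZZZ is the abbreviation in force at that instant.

2022-03-18 12:16 BPY

Query: 2022-03-18 13:16 UTC
Rule 2/2 (BPY, -01:00): 2022-03-18 11:49 UTC ≤ query < +∞
13·60 + 16 - 60 = 736 min
736 = 0·1440 + 736; 736 = 12·60 + 16 → 12:16, same day
→ 2022-03-18 12:16 BPY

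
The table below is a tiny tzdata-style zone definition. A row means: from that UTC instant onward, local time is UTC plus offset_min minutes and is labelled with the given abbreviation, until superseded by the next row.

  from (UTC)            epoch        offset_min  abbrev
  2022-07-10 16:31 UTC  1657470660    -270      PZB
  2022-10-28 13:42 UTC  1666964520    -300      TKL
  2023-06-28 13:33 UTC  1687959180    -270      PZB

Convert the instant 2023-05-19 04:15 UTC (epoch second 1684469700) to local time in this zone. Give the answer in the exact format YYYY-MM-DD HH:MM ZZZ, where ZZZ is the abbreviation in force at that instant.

2023-05-18 23:15 TKL

Query: 2023-05-19 04:15 UTC
Rule 2/3 (TKL, -05:00): 2022-10-28 13:42 UTC ≤ query < 2023-06-28 13:33 UTC
4·60 + 15 - 300 = -45 min
-45 = -1·1440 + 1395; 1395 = 23·60 + 15 → 23:15, 2023-05-19 - 1 day = 2023-05-18
→ 2023-05-18 23:15 TKL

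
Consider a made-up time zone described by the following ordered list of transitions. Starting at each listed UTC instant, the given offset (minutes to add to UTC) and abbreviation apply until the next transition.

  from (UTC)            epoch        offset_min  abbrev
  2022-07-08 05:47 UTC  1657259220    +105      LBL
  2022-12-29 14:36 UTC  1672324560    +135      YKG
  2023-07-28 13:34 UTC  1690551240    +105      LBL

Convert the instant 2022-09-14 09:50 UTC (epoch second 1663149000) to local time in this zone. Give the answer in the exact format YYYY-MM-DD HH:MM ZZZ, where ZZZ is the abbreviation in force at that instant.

Query: 2022-09-14 09:50 UTC
Rule 1/3 (LBL, +01:45): 2022-07-08 05:47 UTC ≤ query < 2022-12-29 14:36 UTC
9·60 + 50 + 105 = 695 min
695 = 0·1440 + 695; 695 = 11·60 + 35 → 11:35, same day
→ 2022-09-14 11:35 LBL

2022-09-14 11:35 LBL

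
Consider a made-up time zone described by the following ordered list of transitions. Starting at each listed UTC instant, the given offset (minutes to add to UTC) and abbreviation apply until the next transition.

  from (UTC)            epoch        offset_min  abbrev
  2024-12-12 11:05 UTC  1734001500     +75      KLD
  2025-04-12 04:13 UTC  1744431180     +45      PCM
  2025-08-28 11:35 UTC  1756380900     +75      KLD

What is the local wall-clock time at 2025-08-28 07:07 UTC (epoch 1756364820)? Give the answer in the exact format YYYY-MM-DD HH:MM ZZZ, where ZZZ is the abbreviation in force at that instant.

Query: 2025-08-28 07:07 UTC
Rule 2/3 (PCM, +00:45): 2025-04-12 04:13 UTC ≤ query < 2025-08-28 11:35 UTC
7·60 + 7 + 45 = 472 min
472 = 0·1440 + 472; 472 = 7·60 + 52 → 07:52, same day
→ 2025-08-28 07:52 PCM

2025-08-28 07:52 PCM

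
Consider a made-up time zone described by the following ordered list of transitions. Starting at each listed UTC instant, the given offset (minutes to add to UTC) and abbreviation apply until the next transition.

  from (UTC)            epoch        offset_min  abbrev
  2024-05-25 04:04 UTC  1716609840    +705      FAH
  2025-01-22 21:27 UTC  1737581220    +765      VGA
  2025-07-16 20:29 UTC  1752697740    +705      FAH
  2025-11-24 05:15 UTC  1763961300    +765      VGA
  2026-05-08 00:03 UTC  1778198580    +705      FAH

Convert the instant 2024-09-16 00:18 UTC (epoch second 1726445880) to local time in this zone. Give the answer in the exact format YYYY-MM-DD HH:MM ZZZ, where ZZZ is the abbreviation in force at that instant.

2024-09-16 12:03 FAH

Query: 2024-09-16 00:18 UTC
Rule 1/5 (FAH, +11:45): 2024-05-25 04:04 UTC ≤ query < 2025-01-22 21:27 UTC
0·60 + 18 + 705 = 723 min
723 = 0·1440 + 723; 723 = 12·60 + 3 → 12:03, same day
→ 2024-09-16 12:03 FAH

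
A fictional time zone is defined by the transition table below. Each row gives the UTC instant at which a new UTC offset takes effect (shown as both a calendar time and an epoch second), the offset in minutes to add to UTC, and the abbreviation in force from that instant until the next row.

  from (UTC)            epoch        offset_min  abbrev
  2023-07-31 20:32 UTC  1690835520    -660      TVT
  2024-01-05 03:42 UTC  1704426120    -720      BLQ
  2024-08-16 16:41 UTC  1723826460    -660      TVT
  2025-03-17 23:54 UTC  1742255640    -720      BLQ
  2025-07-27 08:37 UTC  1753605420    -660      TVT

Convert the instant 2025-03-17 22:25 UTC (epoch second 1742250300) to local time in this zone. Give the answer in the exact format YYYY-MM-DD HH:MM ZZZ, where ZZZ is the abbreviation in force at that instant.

Query: 2025-03-17 22:25 UTC
Rule 3/5 (TVT, -11:00): 2024-08-16 16:41 UTC ≤ query < 2025-03-17 23:54 UTC
22·60 + 25 - 660 = 685 min
685 = 0·1440 + 685; 685 = 11·60 + 25 → 11:25, same day
→ 2025-03-17 11:25 TVT

2025-03-17 11:25 TVT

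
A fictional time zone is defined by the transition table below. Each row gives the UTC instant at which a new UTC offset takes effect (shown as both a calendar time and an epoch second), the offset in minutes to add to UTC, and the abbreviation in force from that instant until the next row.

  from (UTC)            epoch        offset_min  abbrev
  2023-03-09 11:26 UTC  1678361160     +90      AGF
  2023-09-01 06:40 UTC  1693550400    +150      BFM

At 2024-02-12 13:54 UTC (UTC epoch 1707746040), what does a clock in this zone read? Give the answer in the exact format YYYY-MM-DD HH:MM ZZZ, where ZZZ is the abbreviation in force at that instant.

2024-02-12 16:24 BFM

Query: 2024-02-12 13:54 UTC
Rule 2/2 (BFM, +02:30): 2023-09-01 06:40 UTC ≤ query < +∞
13·60 + 54 + 150 = 984 min
984 = 0·1440 + 984; 984 = 16·60 + 24 → 16:24, same day
→ 2024-02-12 16:24 BFM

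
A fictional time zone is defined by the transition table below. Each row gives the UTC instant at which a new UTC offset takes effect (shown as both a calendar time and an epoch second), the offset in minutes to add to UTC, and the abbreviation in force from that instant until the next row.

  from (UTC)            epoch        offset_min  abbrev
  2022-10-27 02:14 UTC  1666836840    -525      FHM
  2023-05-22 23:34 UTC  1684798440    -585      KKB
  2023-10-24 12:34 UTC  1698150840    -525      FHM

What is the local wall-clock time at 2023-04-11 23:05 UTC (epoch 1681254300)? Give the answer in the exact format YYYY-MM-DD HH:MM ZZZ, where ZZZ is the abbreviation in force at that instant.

2023-04-11 14:20 FHM

Query: 2023-04-11 23:05 UTC
Rule 1/3 (FHM, -08:45): 2022-10-27 02:14 UTC ≤ query < 2023-05-22 23:34 UTC
23·60 + 5 - 525 = 860 min
860 = 0·1440 + 860; 860 = 14·60 + 20 → 14:20, same day
→ 2023-04-11 14:20 FHM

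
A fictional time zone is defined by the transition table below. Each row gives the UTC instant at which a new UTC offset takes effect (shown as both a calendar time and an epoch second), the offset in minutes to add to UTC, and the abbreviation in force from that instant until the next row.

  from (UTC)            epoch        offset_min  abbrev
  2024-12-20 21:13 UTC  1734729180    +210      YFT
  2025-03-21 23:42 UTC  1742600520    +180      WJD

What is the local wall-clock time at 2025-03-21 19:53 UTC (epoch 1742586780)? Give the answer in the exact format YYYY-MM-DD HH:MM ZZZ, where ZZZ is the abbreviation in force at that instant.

2025-03-21 23:23 YFT

Query: 2025-03-21 19:53 UTC
Rule 1/2 (YFT, +03:30): 2024-12-20 21:13 UTC ≤ query < 2025-03-21 23:42 UTC
19·60 + 53 + 210 = 1403 min
1403 = 0·1440 + 1403; 1403 = 23·60 + 23 → 23:23, same day
→ 2025-03-21 23:23 YFT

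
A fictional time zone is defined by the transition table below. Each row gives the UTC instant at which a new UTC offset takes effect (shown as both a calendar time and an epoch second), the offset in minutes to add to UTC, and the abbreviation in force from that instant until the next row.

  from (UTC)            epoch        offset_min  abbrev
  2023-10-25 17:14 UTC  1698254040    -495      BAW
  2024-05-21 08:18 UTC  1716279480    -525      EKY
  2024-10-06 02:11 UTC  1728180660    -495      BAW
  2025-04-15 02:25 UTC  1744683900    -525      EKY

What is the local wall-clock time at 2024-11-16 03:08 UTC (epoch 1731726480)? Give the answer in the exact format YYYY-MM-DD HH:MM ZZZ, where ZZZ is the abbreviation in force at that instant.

2024-11-15 18:53 BAW

Query: 2024-11-16 03:08 UTC
Rule 3/4 (BAW, -08:15): 2024-10-06 02:11 UTC ≤ query < 2025-04-15 02:25 UTC
3·60 + 8 - 495 = -307 min
-307 = -1·1440 + 1133; 1133 = 18·60 + 53 → 18:53, 2024-11-16 - 1 day = 2024-11-15
→ 2024-11-15 18:53 BAW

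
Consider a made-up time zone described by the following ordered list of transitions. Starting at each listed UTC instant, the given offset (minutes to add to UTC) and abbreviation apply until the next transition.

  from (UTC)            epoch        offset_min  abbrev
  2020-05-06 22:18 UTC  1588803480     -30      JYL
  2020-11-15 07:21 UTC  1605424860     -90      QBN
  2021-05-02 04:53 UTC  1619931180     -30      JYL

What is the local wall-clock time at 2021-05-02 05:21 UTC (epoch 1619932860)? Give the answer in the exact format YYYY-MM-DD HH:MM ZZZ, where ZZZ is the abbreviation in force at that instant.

Query: 2021-05-02 05:21 UTC
Rule 3/3 (JYL, -00:30): 2021-05-02 04:53 UTC ≤ query < +∞
5·60 + 21 - 30 = 291 min
291 = 0·1440 + 291; 291 = 4·60 + 51 → 04:51, same day
→ 2021-05-02 04:51 JYL

2021-05-02 04:51 JYL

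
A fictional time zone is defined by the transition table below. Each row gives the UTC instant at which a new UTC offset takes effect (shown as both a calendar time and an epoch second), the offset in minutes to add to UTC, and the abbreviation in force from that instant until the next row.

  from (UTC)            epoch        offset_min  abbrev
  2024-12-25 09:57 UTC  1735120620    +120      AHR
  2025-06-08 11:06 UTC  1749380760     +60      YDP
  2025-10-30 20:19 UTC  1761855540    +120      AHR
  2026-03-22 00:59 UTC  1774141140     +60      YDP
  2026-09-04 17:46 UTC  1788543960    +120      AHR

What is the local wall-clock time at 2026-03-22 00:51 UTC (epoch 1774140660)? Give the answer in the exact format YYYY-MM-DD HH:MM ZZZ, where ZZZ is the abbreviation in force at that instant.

Query: 2026-03-22 00:51 UTC
Rule 3/5 (AHR, +02:00): 2025-10-30 20:19 UTC ≤ query < 2026-03-22 00:59 UTC
0·60 + 51 + 120 = 171 min
171 = 0·1440 + 171; 171 = 2·60 + 51 → 02:51, same day
→ 2026-03-22 02:51 AHR

2026-03-22 02:51 AHR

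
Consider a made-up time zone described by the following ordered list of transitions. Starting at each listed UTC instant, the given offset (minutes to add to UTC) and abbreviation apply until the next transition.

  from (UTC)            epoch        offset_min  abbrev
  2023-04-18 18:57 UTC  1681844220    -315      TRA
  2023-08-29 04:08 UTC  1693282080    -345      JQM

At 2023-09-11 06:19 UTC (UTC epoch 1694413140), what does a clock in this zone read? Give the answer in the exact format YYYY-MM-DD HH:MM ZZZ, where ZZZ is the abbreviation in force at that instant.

2023-09-11 00:34 JQM

Query: 2023-09-11 06:19 UTC
Rule 2/2 (JQM, -05:45): 2023-08-29 04:08 UTC ≤ query < +∞
6·60 + 19 - 345 = 34 min
34 = 0·1440 + 34; 34 = 0·60 + 34 → 00:34, same day
→ 2023-09-11 00:34 JQM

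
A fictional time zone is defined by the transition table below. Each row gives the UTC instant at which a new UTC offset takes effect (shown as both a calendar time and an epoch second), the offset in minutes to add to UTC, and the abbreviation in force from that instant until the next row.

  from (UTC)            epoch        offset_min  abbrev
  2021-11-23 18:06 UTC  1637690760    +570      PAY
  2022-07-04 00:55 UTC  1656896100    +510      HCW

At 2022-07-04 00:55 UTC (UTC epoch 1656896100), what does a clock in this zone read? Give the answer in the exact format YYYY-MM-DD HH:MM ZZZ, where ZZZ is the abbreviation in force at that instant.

2022-07-04 09:25 HCW

Query: 2022-07-04 00:55 UTC
Rule 2/2 (HCW, +08:30): 2022-07-04 00:55 UTC ≤ query < +∞
0·60 + 55 + 510 = 565 min
565 = 0·1440 + 565; 565 = 9·60 + 25 → 09:25, same day
→ 2022-07-04 09:25 HCW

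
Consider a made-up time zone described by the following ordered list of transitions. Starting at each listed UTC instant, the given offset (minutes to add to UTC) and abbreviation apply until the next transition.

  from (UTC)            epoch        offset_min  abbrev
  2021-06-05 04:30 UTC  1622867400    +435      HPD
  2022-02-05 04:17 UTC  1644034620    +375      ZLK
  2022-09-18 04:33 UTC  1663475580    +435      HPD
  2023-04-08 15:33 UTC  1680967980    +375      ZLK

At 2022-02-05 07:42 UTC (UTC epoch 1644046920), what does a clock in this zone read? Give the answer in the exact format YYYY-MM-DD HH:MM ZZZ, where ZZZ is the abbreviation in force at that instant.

2022-02-05 13:57 ZLK

Query: 2022-02-05 07:42 UTC
Rule 2/4 (ZLK, +06:15): 2022-02-05 04:17 UTC ≤ query < 2022-09-18 04:33 UTC
7·60 + 42 + 375 = 837 min
837 = 0·1440 + 837; 837 = 13·60 + 57 → 13:57, same day
→ 2022-02-05 13:57 ZLK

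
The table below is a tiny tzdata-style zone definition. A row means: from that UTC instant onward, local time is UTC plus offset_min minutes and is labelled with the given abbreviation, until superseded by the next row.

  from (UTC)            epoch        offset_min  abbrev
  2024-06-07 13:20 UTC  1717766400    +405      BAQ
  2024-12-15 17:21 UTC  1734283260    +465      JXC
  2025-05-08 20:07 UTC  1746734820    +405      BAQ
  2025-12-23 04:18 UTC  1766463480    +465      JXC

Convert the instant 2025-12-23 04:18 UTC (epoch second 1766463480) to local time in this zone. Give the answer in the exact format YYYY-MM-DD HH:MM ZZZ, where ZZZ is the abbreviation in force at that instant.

Query: 2025-12-23 04:18 UTC
Rule 4/4 (JXC, +07:45): 2025-12-23 04:18 UTC ≤ query < +∞
4·60 + 18 + 465 = 723 min
723 = 0·1440 + 723; 723 = 12·60 + 3 → 12:03, same day
→ 2025-12-23 12:03 JXC

2025-12-23 12:03 JXC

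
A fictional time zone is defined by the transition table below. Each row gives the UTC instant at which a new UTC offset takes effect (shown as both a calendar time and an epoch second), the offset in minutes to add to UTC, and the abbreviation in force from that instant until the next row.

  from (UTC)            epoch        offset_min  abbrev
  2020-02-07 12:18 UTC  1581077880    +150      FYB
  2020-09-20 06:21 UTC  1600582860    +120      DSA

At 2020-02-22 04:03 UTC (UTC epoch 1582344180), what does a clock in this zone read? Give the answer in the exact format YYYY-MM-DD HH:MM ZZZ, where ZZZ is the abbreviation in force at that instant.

2020-02-22 06:33 FYB

Query: 2020-02-22 04:03 UTC
Rule 1/2 (FYB, +02:30): 2020-02-07 12:18 UTC ≤ query < 2020-09-20 06:21 UTC
4·60 + 3 + 150 = 393 min
393 = 0·1440 + 393; 393 = 6·60 + 33 → 06:33, same day
→ 2020-02-22 06:33 FYB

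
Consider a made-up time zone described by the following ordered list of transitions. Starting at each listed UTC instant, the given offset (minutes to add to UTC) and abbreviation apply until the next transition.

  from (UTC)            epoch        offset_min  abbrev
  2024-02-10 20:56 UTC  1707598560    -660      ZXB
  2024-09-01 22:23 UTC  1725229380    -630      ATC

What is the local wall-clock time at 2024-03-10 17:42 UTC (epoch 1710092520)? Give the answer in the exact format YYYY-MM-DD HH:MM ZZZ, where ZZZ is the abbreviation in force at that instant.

2024-03-10 06:42 ZXB

Query: 2024-03-10 17:42 UTC
Rule 1/2 (ZXB, -11:00): 2024-02-10 20:56 UTC ≤ query < 2024-09-01 22:23 UTC
17·60 + 42 - 660 = 402 min
402 = 0·1440 + 402; 402 = 6·60 + 42 → 06:42, same day
→ 2024-03-10 06:42 ZXB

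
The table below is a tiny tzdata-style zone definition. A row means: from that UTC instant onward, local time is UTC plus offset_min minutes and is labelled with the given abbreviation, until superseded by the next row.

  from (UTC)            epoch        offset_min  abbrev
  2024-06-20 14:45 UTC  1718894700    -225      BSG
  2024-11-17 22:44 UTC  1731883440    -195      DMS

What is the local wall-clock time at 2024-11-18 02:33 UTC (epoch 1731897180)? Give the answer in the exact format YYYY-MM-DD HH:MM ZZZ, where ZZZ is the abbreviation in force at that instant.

Query: 2024-11-18 02:33 UTC
Rule 2/2 (DMS, -03:15): 2024-11-17 22:44 UTC ≤ query < +∞
2·60 + 33 - 195 = -42 min
-42 = -1·1440 + 1398; 1398 = 23·60 + 18 → 23:18, 2024-11-18 - 1 day = 2024-11-17
→ 2024-11-17 23:18 DMS

2024-11-17 23:18 DMS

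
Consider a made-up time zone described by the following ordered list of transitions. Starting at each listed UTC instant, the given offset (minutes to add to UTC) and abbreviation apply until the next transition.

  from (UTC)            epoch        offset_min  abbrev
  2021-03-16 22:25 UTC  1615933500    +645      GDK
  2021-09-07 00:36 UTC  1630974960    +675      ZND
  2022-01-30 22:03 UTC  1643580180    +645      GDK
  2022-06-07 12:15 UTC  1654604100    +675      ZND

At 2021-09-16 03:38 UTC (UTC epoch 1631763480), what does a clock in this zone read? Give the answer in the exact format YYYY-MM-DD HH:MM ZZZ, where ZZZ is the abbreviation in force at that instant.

2021-09-16 14:53 ZND

Query: 2021-09-16 03:38 UTC
Rule 2/4 (ZND, +11:15): 2021-09-07 00:36 UTC ≤ query < 2022-01-30 22:03 UTC
3·60 + 38 + 675 = 893 min
893 = 0·1440 + 893; 893 = 14·60 + 53 → 14:53, same day
→ 2021-09-16 14:53 ZND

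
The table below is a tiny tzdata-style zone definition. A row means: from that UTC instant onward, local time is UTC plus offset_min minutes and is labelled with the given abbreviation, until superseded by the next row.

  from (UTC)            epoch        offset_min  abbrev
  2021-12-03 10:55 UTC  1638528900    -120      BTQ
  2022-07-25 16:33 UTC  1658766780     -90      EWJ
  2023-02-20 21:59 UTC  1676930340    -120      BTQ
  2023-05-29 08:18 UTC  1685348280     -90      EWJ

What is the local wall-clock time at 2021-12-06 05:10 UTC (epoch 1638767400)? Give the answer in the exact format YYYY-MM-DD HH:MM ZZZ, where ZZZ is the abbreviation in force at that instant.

2021-12-06 03:10 BTQ

Query: 2021-12-06 05:10 UTC
Rule 1/4 (BTQ, -02:00): 2021-12-03 10:55 UTC ≤ query < 2022-07-25 16:33 UTC
5·60 + 10 - 120 = 190 min
190 = 0·1440 + 190; 190 = 3·60 + 10 → 03:10, same day
→ 2021-12-06 03:10 BTQ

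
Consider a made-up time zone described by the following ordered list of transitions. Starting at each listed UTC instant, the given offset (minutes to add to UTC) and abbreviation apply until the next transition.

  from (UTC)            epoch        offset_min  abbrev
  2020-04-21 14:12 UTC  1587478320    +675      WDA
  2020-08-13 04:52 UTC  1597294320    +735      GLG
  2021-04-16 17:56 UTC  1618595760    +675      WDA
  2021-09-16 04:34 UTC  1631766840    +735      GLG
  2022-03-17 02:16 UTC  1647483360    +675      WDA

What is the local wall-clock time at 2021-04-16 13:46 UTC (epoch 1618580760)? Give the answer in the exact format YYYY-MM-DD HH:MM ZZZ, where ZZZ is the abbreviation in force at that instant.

2021-04-17 02:01 GLG

Query: 2021-04-16 13:46 UTC
Rule 2/5 (GLG, +12:15): 2020-08-13 04:52 UTC ≤ query < 2021-04-16 17:56 UTC
13·60 + 46 + 735 = 1561 min
1561 = 1·1440 + 121; 121 = 2·60 + 1 → 02:01, 2021-04-16 + 1 day = 2021-04-17
→ 2021-04-17 02:01 GLG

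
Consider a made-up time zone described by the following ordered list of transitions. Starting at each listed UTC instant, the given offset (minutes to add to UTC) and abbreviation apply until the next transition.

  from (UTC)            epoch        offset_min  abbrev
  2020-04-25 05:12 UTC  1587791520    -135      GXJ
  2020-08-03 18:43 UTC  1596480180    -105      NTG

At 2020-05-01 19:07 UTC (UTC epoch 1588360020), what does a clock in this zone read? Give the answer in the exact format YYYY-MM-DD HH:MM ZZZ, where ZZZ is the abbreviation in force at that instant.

Query: 2020-05-01 19:07 UTC
Rule 1/2 (GXJ, -02:15): 2020-04-25 05:12 UTC ≤ query < 2020-08-03 18:43 UTC
19·60 + 7 - 135 = 1012 min
1012 = 0·1440 + 1012; 1012 = 16·60 + 52 → 16:52, same day
→ 2020-05-01 16:52 GXJ

2020-05-01 16:52 GXJ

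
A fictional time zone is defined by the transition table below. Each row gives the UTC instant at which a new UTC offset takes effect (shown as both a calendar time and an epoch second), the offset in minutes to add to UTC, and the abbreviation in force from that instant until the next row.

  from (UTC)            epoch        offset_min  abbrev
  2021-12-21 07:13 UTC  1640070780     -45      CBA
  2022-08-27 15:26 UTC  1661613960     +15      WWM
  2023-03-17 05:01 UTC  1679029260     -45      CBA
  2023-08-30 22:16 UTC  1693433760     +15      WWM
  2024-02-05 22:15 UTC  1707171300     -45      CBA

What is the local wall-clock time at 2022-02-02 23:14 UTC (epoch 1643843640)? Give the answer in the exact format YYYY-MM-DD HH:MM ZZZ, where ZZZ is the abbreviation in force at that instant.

2022-02-02 22:29 CBA

Query: 2022-02-02 23:14 UTC
Rule 1/5 (CBA, -00:45): 2021-12-21 07:13 UTC ≤ query < 2022-08-27 15:26 UTC
23·60 + 14 - 45 = 1349 min
1349 = 0·1440 + 1349; 1349 = 22·60 + 29 → 22:29, same day
→ 2022-02-02 22:29 CBA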